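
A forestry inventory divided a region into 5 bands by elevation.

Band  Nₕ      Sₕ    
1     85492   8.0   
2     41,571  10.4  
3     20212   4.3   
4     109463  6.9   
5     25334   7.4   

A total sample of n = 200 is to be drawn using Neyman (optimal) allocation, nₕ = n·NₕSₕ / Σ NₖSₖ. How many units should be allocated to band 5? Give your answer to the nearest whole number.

17

1: NₕSₕ = 85492·8.0 = 683936
2: NₕSₕ = 41571·10.4 = 432338.4
3: NₕSₕ = 20212·4.3 = 86911.6
4: NₕSₕ = 109463·6.9 = 755294.7
5: NₕSₕ = 25334·7.4 = 187471.6
Σ NₕSₕ = 2145952.3.
n_5 = 200·187471.6/2145952.3 = 17.472... → 17.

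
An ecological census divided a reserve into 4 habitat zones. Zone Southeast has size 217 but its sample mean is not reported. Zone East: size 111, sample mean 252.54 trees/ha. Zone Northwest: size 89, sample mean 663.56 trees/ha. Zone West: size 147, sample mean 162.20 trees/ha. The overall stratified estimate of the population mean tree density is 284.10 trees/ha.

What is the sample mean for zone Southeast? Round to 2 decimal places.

Σ Nₕx̄ₕ = N·μ, so 217·x̄_Southeast = 564·284.10 − (111·252.54 + 89·663.56 + 147·162.20).
= 160232.4 − 110932.18 = 49300.22.
x̄_Southeast = 49300.22 / 217 = 227.1900... → 227.19.

227.19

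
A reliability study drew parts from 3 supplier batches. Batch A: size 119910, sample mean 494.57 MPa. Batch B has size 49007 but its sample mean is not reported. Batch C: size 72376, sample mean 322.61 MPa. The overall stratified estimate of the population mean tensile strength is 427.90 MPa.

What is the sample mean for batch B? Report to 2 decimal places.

Σ Nₕx̄ₕ = N·μ, so 49007·x̄_B = 241293·427.90 − (119910·494.57 + 72376·322.61).
= 103249274.7 − 82653110.06 = 20596164.64.
x̄_B = 20596164.64 / 49007 = 420.2699... → 420.27.

420.27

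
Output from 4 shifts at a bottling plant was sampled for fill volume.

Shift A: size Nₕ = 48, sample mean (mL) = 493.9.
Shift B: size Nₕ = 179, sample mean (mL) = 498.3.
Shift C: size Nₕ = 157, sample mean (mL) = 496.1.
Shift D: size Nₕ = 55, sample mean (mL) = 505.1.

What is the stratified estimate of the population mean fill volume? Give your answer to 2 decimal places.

N = 48 + 179 + 157 + 55 = 439.
Overall mean = Σ (Nₕ/N)·x̄ₕ — weight by population share, not a simple average.
Σ Nₕx̄ₕ = 48·493.9 + 179·498.3 + 157·496.1 + 55·505.1 = 23707.2 + 89195.7 + 77887.7 + 27780.5 = 218571.1.
Divide by N: 218571.1 / 439 = 497.8841... → 497.88.

497.88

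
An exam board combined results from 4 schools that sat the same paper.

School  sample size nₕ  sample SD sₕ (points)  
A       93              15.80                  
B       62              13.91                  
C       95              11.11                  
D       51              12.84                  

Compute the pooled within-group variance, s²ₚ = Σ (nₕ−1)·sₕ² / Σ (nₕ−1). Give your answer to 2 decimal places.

183.89

A: (93−1)·15.80² = 92·249.64 = 22966.88
B: (62−1)·13.91² = 61·193.4881 = 11802.7741
C: (95−1)·11.11² = 94·123.4321 = 11602.6174
D: (51−1)·12.84² = 50·164.8656 = 8243.28
Numerator = 54615.5515; denominator = Σ(nₕ−1) = 297.
s²ₚ = 54615.5515/297 = 183.8907... → 183.89.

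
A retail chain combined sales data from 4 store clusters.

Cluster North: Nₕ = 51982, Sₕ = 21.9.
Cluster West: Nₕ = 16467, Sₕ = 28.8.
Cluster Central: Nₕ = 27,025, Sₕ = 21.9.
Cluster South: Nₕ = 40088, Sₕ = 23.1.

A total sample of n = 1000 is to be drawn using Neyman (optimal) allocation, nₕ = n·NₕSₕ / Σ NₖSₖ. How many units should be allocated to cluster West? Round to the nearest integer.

North: NₕSₕ = 51982·21.9 = 1138405.8
West: NₕSₕ = 16467·28.8 = 474249.6
Central: NₕSₕ = 27025·21.9 = 591847.5
South: NₕSₕ = 40088·23.1 = 926032.8
Σ NₕSₕ = 3130535.7.
n_West = 1000·474249.6/3130535.7 = 151.492... → 151.

151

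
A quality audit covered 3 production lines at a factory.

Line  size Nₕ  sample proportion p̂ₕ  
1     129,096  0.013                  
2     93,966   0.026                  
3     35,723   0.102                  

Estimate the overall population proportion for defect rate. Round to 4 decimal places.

0.0300

Wₕ = Nₕ/N with N = 258785: 0.4989, 0.3631, 0.1380.
p̂_st = 0.4989·0.013 + 0.3631·0.026 + 0.1380·0.102 ≈ 0.030006... → 0.0300.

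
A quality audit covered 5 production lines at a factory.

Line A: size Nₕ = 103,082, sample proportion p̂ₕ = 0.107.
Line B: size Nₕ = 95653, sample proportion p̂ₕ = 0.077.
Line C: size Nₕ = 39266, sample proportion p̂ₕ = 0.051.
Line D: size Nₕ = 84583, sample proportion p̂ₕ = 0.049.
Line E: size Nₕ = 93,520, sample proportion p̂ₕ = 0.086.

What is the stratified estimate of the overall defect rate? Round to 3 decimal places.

Wₕ = Nₕ/N with N = 416104: 0.2477, 0.2299, 0.0944, 0.2033, 0.2248.
p̂_st = 0.2477·0.107 + 0.2299·0.077 + 0.0944·0.051 + 0.2033·0.049 + 0.2248·0.086 ≈ 0.07831... → 0.078.

0.078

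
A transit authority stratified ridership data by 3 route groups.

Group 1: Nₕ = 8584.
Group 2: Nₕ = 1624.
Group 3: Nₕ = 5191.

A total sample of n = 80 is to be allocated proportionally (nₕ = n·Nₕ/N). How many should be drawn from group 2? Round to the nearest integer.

8

N = 8584 + 1624 + 5191 = 15399.
n_2 = 80·1624/15399 = 8.437... → 8.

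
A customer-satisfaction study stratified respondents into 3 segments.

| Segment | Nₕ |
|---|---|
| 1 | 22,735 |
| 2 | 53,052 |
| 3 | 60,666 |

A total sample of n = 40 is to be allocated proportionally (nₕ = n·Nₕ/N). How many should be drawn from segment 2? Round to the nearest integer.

N = 22735 + 53052 + 60666 = 136453.
n_2 = 40·53052/136453 = 15.552... → 16.

16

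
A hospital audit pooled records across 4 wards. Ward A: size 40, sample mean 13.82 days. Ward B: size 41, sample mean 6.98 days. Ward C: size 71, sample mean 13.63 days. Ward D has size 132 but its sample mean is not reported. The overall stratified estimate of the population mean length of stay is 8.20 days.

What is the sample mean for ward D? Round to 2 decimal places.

Σ Nₕx̄ₕ = N·μ, so 132·x̄_D = 284·8.20 − (40·13.82 + 41·6.98 + 71·13.63).
= 2328.8 − 1806.71 = 522.09.
x̄_D = 522.09 / 132 = 3.9552... → 3.96.

3.96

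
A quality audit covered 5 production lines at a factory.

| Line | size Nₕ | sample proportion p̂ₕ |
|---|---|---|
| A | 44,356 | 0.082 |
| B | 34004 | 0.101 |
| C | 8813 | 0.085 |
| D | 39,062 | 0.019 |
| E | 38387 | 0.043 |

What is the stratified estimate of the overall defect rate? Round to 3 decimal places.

0.062

N = 44356 + 34004 + 8813 + 39062 + 38387 = 164622.
Overall proportion = Σ (Nₕ/N)·p̂ₕ.
Σ Nₕp̂ₕ = 3637.192 + 3434.404 + 749.105 + 742.178 + 1650.641 = 10213.52.
10213.52 / 164622 = 0.06204... → 0.062.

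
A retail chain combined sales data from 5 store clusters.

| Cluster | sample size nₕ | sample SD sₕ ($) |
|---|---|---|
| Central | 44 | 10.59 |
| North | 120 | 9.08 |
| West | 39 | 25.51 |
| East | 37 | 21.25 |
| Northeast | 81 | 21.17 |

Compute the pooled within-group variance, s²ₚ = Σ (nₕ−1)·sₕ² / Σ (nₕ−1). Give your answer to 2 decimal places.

289.47

Degrees of freedom: 43 + 119 + 38 + 36 + 80 = 316.
Σ(nₕ−1)sₕ² = 43·112.1481 + 119·82.4464 + 38·650.7601 + 36·451.5625 + 80·448.1689 = 91472.1357.
s²ₚ = 91472.1357 / 316 = 289.4688... → 289.47.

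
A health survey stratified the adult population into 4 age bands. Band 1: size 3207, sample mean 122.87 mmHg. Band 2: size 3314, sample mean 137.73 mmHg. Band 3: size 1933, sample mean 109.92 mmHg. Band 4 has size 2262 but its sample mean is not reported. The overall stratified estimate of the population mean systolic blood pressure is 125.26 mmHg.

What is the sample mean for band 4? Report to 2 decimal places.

Σ Nₕx̄ₕ = N·μ, so 2262·x̄_4 = 10716·125.26 − (3207·122.87 + 3314·137.73 + 1933·109.92).
= 1342286.16 − 1062956.67 = 279329.49.
x̄_4 = 279329.49 / 2262 = 123.4878... → 123.49.

123.49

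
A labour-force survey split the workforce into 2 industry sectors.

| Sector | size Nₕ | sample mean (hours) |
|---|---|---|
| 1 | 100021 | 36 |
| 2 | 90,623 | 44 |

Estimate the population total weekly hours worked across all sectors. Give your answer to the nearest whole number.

1: 100021·36 = 3600756
2: 90623·44 = 3987412
τ̂ = Σ Nₕx̄ₕ = 7588168.

7588168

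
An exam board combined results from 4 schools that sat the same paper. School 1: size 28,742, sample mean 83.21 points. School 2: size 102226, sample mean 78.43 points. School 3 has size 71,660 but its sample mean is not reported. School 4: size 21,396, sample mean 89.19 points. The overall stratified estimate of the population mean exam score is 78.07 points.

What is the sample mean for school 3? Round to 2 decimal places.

N = 28742 + 102226 + 71660 + 21396 = 224024.
Overall total = μ·N = 78.07·224024 = 17489553.68.
Subtract the known strata: 28742·83.21 + 102226·78.43 + 21396·89.19 = 12317516.24.
Remaining total for school 3: 17489553.68 − 12317516.24 = 5172037.44.
Divide by its size: 5172037.44 / 71660 = 72.1747... → 72.17.

72.17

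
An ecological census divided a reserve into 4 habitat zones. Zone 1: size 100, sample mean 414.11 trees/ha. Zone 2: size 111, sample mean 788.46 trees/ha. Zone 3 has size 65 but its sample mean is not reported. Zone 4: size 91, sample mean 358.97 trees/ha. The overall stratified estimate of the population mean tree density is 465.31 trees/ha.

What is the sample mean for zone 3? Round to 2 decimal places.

141.11

N = 100 + 111 + 65 + 91 = 367.
Overall total = μ·N = 465.31·367 = 170768.77.
Subtract the known strata: 100·414.11 + 111·788.46 + 91·358.97 = 161596.33.
Remaining total for zone 3: 170768.77 − 161596.33 = 9172.44.
Divide by its size: 9172.44 / 65 = 141.1145... → 141.11.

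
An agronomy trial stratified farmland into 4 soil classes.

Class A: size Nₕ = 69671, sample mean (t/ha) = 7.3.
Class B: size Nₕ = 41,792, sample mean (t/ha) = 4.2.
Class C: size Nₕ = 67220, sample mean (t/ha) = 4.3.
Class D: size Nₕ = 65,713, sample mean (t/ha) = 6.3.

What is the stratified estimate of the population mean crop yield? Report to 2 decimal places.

x̄_st = (Σ Nₕx̄ₕ) / (Σ Nₕ) = (69671·7.3 + 41792·4.2 + 67220·4.3 + 65713·6.3) / 244396
= 1387162.6 / 244396 = 5.6759... → 5.68.

5.68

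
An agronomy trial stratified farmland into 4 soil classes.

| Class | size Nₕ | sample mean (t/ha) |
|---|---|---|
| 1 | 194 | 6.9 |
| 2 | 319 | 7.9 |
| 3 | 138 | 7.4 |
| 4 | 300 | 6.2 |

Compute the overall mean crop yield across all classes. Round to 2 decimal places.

N = 194 + 319 + 138 + 300 = 951.
Weight each subgroup mean by Nₕ/N and sum.
Σ Nₕx̄ₕ = 194·6.9 + 319·7.9 + 138·7.4 + 300·6.2 = 1338.6 + 2520.1 + 1021.2 + 1860 = 6739.9.
Divide by N: 6739.9 / 951 = 7.0872... → 7.09.

7.09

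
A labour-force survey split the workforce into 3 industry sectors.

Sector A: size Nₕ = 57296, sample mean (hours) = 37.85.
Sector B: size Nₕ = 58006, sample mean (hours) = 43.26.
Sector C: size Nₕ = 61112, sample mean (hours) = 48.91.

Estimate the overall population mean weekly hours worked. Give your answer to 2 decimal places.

43.46

N = 57296 + 58006 + 61112 = 176414.
The stratified mean weights each stratum mean by its population share Nₕ/N.
Σ Nₕx̄ₕ = 57296·37.85 + 58006·43.26 + 61112·48.91 = 2168653.6 + 2509339.56 + 2988987.92 = 7666981.08.
Divide by N: 7666981.08 / 176414 = 43.4602... → 43.46.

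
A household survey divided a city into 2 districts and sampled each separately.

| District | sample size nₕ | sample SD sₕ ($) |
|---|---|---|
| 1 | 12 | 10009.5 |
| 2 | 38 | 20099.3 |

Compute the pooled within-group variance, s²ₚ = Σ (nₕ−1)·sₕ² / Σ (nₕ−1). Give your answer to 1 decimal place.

334362913.1

1: (12−1)·10009.5² = 11·100190090.25 = 1102090992.75
2: (38−1)·20099.3² = 37·403981860.49 = 14947328838.13
Numerator = 16049419830.88; denominator = Σ(nₕ−1) = 48.
s²ₚ = 16049419830.88/48 = 334362913.143... → 334362913.1.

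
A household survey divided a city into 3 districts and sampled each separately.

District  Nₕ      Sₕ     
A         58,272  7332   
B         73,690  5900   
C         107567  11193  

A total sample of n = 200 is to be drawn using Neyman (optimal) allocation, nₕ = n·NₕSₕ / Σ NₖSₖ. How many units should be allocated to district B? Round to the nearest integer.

A: NₕSₕ = 58272·7332 = 427250304
B: NₕSₕ = 73690·5900 = 434771000
C: NₕSₕ = 107567·11193 = 1203997431
Σ NₕSₕ = 2066018735.
n_B = 200·434771000/2066018735 = 42.088... → 42.

42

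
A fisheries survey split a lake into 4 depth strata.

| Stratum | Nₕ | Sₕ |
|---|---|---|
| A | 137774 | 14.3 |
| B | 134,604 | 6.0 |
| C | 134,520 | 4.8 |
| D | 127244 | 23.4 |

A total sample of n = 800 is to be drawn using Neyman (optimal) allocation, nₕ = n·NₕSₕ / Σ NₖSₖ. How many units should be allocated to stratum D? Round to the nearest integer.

372

A: NₕSₕ = 137774·14.3 = 1970168.2
B: NₕSₕ = 134604·6.0 = 807624
C: NₕSₕ = 134520·4.8 = 645696
D: NₕSₕ = 127244·23.4 = 2977509.6
Σ NₕSₕ = 6400997.8.
n_D = 800·2977509.6/6400997.8 = 372.131... → 372.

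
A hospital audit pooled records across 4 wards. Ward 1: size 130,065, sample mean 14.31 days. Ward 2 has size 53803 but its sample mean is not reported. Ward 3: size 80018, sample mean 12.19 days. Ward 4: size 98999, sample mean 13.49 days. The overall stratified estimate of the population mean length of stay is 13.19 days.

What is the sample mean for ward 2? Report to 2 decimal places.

11.42

Σ Nₕx̄ₕ = N·μ, so 53803·x̄_2 = 362885·13.19 − (130065·14.31 + 80018·12.19 + 98999·13.49).
= 4786453.15 − 4172146.08 = 614307.07.
x̄_2 = 614307.07 / 53803 = 11.4177... → 11.42.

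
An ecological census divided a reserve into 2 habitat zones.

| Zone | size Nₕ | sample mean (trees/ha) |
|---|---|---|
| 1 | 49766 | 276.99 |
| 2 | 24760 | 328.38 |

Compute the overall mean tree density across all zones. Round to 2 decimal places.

294.06

N = 74526; weights Wₕ = Nₕ/N = (0.6678, 0.3322).
x̄_st = Σ Wₕ·x̄ₕ = 0.6678·276.99 + 0.3322·328.38 ≈ 294.0635...
→ 294.06.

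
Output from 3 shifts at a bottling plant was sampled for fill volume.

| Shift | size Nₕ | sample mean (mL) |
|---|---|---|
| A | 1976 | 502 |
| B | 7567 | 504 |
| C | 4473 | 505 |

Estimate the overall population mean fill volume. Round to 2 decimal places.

504.04

x̄_st = (Σ Nₕx̄ₕ) / (Σ Nₕ) = (1976·502 + 7567·504 + 4473·505) / 14016
= 7064585 / 14016 = 504.0372... → 504.04.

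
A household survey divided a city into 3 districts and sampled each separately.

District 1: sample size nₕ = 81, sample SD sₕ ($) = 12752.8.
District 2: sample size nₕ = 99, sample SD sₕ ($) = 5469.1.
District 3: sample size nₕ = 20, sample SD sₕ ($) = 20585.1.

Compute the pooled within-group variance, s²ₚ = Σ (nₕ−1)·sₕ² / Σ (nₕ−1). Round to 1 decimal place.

121792774.1

Degrees of freedom: 80 + 98 + 19 = 197.
Σ(nₕ−1)sₕ² = 80·162633907.84 + 98·29911054.81 + 19·423746342.01 = 23993176496.77.
s²ₚ = 23993176496.77 / 197 = 121792774.095... → 121792774.1.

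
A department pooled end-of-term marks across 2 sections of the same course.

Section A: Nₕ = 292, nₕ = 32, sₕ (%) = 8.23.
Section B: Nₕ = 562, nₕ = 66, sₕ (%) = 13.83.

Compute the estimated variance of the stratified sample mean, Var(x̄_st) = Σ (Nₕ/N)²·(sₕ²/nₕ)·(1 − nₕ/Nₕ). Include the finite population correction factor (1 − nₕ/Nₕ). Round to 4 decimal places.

1.3280

N = 854; Wₕ = Nₕ/N.
section A: (292/854)²·8.23²/32·(1 − 32/292) = 0.2203384
section B: (562/854)²·13.83²/66·(1 − 66/562) = 1.1076503
Sum = 1.3279887 → 1.3280.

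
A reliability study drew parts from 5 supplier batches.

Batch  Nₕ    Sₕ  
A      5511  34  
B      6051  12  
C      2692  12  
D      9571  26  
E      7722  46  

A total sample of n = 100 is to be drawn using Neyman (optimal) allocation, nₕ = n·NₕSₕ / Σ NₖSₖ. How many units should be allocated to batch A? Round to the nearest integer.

21

Σ NₕSₕ = 5511·34 + 6051·12 + 2692·12 + 9571·26 + 7722·46 = 896348.
Share for A: 187374/896348 = 0.20904.
n_A = 100 × 0.20904 = 20.904... → 21.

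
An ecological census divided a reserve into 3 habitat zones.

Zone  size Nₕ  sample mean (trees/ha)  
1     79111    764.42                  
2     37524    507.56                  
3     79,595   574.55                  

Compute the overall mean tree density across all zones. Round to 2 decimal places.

x̄_st = (Σ Nₕx̄ₕ) / (Σ Nₕ) = (79111·764.42 + 37524·507.56 + 79595·574.55) / 196230
= 125251019.31 / 196230 = 638.2868... → 638.29.

638.29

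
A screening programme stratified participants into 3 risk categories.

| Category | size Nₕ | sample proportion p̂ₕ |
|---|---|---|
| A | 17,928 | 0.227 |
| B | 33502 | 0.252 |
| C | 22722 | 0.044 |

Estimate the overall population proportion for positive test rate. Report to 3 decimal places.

0.182

N = 17928 + 33502 + 22722 = 74152.
Overall proportion = Σ (Nₕ/N)·p̂ₕ.
Σ Nₕp̂ₕ = 4069.656 + 8442.504 + 999.768 = 13511.928.
13511.928 / 74152 = 0.18222... → 0.182.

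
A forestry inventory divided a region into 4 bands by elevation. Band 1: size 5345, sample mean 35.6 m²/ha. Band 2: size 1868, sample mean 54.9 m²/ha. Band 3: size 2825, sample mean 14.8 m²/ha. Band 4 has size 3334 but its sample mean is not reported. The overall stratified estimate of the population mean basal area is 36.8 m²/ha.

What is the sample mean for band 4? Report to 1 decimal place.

47.2

Σ Nₕx̄ₕ = N·μ, so 3334·x̄_4 = 13372·36.8 − (5345·35.6 + 1868·54.9 + 2825·14.8).
= 492089.6 − 334645.2 = 157444.4.
x̄_4 = 157444.4 / 3334 = 47.224... → 47.2.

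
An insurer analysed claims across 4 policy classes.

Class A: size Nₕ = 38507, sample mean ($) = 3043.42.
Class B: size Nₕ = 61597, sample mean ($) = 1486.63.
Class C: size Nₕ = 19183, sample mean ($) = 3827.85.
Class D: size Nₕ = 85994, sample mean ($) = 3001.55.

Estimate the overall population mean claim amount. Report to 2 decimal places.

x̄_st = (Σ Nₕx̄ₕ) / (Σ Nₕ) = (38507·3043.42 + 61597·1486.63 + 19183·3827.85 + 85994·3001.55) / 205281
= 540309859.3 / 205281 = 2632.0500... → 2632.05.

2632.05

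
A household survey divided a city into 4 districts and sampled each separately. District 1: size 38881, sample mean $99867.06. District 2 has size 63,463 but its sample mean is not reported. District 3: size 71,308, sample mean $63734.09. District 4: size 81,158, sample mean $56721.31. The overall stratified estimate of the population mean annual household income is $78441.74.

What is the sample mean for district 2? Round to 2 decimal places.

109617.73

N = 38881 + 63463 + 71308 + 81158 = 254810.
Overall total = μ·N = 78441.74·254810 = 19987739769.4.
Subtract the known strata: 38881·99867.06 + 71308·63734.09 + 81158·56721.31 = 13031069726.56.
Remaining total for district 2: 19987739769.4 − 13031069726.56 = 6956670042.84.
Divide by its size: 6956670042.84 / 63463 = 109617.7307... → 109617.73.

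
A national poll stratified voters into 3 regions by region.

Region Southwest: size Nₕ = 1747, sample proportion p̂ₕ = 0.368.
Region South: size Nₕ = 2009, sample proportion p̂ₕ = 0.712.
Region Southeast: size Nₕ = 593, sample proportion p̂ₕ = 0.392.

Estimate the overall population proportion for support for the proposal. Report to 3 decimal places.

0.530

N = 1747 + 2009 + 593 = 4349.
Overall proportion = Σ (Nₕ/N)·p̂ₕ.
Σ Nₕp̂ₕ = 642.896 + 1430.408 + 232.456 = 2305.76.
2305.76 / 4349 = 0.53018... → 0.530.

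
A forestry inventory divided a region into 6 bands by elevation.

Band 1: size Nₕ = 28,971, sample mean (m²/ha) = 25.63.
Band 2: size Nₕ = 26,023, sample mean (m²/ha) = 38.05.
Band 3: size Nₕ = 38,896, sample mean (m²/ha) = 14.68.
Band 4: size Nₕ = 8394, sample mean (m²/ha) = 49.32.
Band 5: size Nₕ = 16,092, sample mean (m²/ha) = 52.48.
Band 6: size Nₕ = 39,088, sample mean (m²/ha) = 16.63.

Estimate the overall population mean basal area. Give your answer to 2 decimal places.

x̄_st = (Σ Nₕx̄ₕ) / (Σ Nₕ) = (28971·25.63 + 26023·38.05 + 38896·14.68 + 8394·49.32 + 16092·52.48 + 39088·16.63) / 157464
= 4212228.84 / 157464 = 26.7504... → 26.75.

26.75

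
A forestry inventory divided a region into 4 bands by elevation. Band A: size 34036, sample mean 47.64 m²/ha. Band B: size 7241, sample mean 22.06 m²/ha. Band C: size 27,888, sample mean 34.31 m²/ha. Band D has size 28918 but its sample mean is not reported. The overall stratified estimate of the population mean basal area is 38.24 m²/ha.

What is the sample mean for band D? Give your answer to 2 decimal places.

35.02

Σ Nₕx̄ₕ = N·μ, so 28918·x̄_D = 98083·38.24 − (34036·47.64 + 7241·22.06 + 27888·34.31).
= 3750693.92 − 2738048.78 = 1012645.14.
x̄_D = 1012645.14 / 28918 = 35.0178... → 35.02.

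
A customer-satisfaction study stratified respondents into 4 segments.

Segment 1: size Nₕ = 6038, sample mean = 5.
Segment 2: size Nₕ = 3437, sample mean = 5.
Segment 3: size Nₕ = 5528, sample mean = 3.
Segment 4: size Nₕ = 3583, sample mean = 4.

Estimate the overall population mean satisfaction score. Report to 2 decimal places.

x̄_st = (Σ Nₕx̄ₕ) / (Σ Nₕ) = (6038·5 + 3437·5 + 5528·3 + 3583·4) / 18586
= 78291 / 18586 = 4.2124... → 4.21.

4.21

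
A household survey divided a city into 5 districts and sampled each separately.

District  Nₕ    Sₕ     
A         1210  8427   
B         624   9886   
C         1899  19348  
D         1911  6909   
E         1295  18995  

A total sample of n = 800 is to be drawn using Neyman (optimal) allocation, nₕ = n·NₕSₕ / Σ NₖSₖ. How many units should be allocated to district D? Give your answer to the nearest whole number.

A: NₕSₕ = 1210·8427 = 10196670
B: NₕSₕ = 624·9886 = 6168864
C: NₕSₕ = 1899·19348 = 36741852
D: NₕSₕ = 1911·6909 = 13203099
E: NₕSₕ = 1295·18995 = 24598525
Σ NₕSₕ = 90909010.
n_D = 800·13203099/90909010 = 116.187... → 116.

116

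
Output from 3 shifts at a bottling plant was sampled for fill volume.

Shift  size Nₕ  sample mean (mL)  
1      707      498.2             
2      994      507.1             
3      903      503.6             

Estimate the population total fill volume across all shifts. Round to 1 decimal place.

1311035.6

Estimate total by summing Nₕ·x̄ₕ over strata.
707·498.2 + 994·507.1 + 903·503.6 = 352227.4 + 504057.4 + 454750.8 = 1311035.6.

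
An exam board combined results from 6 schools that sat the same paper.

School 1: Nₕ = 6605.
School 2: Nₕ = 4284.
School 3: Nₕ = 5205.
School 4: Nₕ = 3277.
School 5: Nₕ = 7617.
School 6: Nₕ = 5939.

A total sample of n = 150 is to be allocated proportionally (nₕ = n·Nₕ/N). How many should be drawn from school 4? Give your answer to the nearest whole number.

Share of school 4 = 3277/32927 = 0.09952.
Allocate 150 × 0.09952 = 14.928... → 15.

15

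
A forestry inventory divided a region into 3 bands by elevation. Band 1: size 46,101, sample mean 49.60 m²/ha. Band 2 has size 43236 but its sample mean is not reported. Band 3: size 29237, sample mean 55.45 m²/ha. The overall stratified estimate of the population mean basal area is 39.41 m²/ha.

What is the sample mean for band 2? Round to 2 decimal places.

17.70

Σ Nₕx̄ₕ = N·μ, so 43236·x̄_2 = 118574·39.41 − (46101·49.60 + 29237·55.45).
= 4673001.34 − 3907801.25 = 765200.09.
x̄_2 = 765200.09 / 43236 = 17.6982... → 17.70.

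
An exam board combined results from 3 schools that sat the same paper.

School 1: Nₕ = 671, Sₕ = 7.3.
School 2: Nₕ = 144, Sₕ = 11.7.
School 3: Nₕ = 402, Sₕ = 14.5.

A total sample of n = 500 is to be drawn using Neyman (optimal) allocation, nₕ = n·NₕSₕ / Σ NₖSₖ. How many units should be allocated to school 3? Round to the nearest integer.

235

Σ NₕSₕ = 671·7.3 + 144·11.7 + 402·14.5 = 12412.1.
Share for 3: 5829/12412.1 = 0.46962.
n_3 = 500 × 0.46962 = 234.811... → 235.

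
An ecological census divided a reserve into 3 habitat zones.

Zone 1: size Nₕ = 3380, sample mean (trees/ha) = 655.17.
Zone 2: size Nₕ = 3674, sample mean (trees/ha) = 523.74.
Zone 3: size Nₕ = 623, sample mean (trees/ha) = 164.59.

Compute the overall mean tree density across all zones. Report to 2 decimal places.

552.46

N = 3380 + 3674 + 623 = 7677.
Weight each subgroup mean by Nₕ/N and sum.
Σ Nₕx̄ₕ = 3380·655.17 + 3674·523.74 + 623·164.59 = 2214474.6 + 1924220.76 + 102539.57 = 4241234.93.
Divide by N: 4241234.93 / 7677 = 552.4599... → 552.46.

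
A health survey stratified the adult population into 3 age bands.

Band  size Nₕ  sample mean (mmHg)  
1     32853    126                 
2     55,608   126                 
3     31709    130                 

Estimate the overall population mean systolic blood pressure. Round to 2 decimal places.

127.06

N = 120170; weights Wₕ = Nₕ/N = (0.2734, 0.4627, 0.2639).
x̄_st = Σ Wₕ·x̄ₕ = 0.2734·126 + 0.4627·126 + 0.2639·130 ≈ 127.0555...
→ 127.06.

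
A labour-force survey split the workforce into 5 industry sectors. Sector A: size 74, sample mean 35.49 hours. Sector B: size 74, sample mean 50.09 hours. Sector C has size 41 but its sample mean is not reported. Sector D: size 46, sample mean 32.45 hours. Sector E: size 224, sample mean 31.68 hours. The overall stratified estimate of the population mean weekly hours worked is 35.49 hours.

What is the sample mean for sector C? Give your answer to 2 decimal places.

Σ Nₕx̄ₕ = N·μ, so 41·x̄_C = 459·35.49 − (74·35.49 + 74·50.09 + 46·32.45 + 224·31.68).
= 16289.91 − 14921.94 = 1367.97.
x̄_C = 1367.97 / 41 = 33.3651... → 33.37.

33.37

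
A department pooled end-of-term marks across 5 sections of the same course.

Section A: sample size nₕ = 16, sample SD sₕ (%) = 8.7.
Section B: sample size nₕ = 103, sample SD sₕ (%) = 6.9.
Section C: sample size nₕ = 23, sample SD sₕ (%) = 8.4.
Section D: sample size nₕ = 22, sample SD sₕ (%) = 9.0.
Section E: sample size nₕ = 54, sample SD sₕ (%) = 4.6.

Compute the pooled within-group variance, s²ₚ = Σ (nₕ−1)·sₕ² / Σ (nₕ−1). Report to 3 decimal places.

48.668

A: (16−1)·8.7² = 15·75.69 = 1135.35
B: (103−1)·6.9² = 102·47.61 = 4856.22
C: (23−1)·8.4² = 22·70.56 = 1552.32
D: (22−1)·9.0² = 21·81 = 1701
E: (54−1)·4.6² = 53·21.16 = 1121.48
Numerator = 10366.37; denominator = Σ(nₕ−1) = 213.
s²ₚ = 10366.37/213 = 48.66840... → 48.668.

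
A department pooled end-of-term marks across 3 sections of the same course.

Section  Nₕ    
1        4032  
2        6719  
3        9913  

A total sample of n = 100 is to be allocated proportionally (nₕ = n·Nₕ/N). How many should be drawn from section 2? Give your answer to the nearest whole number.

33

Share of section 2 = 6719/20664 = 0.32515.
Allocate 100 × 0.32515 = 32.515... → 33.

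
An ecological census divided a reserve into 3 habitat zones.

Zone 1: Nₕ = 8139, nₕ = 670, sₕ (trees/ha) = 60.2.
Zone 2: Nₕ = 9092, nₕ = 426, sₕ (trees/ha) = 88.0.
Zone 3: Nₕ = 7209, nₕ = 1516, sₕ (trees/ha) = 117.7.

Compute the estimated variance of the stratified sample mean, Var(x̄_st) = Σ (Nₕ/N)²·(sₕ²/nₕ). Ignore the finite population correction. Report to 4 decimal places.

3.9107

N = 24440; Wₕ = Nₕ/N.
zone 1: (8139/24440)²·60.2²/670 = 0.5998710
zone 2: (9092/24440)²·88.0²/426 = 2.5157773
zone 3: (7209/24440)²·117.7²/1516 = 0.7950627
Sum = 3.9107110 → 3.9107.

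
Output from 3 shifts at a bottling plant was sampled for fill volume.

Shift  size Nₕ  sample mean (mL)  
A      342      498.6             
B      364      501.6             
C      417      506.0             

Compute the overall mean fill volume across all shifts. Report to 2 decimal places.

502.32

N = 1123; weights Wₕ = Nₕ/N = (0.3045, 0.3241, 0.3713).
x̄_st = Σ Wₕ·x̄ₕ = 0.3045·498.6 + 0.3241·501.6 + 0.3713·506.0 ≈ 502.3202...
→ 502.32.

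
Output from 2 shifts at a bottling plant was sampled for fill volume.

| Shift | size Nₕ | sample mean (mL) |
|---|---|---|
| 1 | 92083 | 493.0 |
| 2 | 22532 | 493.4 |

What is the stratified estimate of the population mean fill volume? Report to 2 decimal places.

x̄_st = (Σ Nₕx̄ₕ) / (Σ Nₕ) = (92083·493.0 + 22532·493.4) / 114615
= 56514207.8 / 114615 = 493.0786... → 493.08.

493.08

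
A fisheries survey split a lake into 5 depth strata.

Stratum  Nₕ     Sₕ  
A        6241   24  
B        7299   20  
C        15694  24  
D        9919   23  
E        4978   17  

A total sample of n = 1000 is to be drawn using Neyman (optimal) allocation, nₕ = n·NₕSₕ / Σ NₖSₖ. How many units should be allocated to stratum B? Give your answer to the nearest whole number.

A: NₕSₕ = 6241·24 = 149784
B: NₕSₕ = 7299·20 = 145980
C: NₕSₕ = 15694·24 = 376656
D: NₕSₕ = 9919·23 = 228137
E: NₕSₕ = 4978·17 = 84626
Σ NₕSₕ = 985183.
n_B = 1000·145980/985183 = 148.176... → 148.

148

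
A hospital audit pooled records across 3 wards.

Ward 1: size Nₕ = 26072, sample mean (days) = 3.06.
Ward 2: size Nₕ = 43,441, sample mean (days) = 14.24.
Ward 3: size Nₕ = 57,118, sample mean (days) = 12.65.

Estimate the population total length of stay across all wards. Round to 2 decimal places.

1420922.86

Estimate total by summing Nₕ·x̄ₕ over strata.
26072·3.06 + 43441·14.24 + 57118·12.65 = 79780.32 + 618599.84 + 722542.7 = 1420922.86.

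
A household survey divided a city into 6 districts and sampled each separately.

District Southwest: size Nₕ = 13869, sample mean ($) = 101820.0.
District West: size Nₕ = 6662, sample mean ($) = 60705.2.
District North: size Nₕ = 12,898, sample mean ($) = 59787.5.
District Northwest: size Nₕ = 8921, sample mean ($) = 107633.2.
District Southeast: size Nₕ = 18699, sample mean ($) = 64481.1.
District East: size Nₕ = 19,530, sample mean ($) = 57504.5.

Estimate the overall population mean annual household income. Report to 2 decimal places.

72930.78

N = 13869 + 6662 + 12898 + 8921 + 18699 + 19530 = 80579.
Weight each subgroup mean by Nₕ/N and sum.
Σ Nₕx̄ₕ = 13869·101820.0 + 6662·60705.2 + 12898·59787.5 + 8921·107633.2 + 18699·64481.1 + 19530·57504.5 = 1412141580 + 404418042.4 + 771139175 + 960195777.2 + 1205732088.9 + 1123062885 = 5876689548.5.
Divide by N: 5876689548.5 / 80579 = 72930.7828... → 72930.78.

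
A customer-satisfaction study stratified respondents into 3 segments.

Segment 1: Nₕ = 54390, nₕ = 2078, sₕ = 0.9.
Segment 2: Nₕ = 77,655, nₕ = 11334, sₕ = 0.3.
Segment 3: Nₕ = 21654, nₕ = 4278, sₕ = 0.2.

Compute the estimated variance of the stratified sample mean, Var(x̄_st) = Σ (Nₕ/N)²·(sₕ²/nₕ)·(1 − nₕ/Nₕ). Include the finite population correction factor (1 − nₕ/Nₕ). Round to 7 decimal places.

0.0000488

N = 153699. Term for each stratum: Wₕ²sₕ²/nₕ·(1−nₕ/Nₕ).
Var(x̄_st) = 0.0000469481 + 0.0000017312 + 0.0000001489 = 0.0000488282 → 0.0000488.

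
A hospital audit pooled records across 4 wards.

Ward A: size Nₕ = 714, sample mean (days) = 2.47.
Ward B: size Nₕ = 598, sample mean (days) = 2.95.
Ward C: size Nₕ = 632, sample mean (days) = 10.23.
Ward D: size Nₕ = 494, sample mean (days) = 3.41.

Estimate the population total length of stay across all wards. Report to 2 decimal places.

11677.58

A: 714·2.47 = 1763.58
B: 598·2.95 = 1764.1
C: 632·10.23 = 6465.36
D: 494·3.41 = 1684.54
τ̂ = Σ Nₕx̄ₕ = 11677.58.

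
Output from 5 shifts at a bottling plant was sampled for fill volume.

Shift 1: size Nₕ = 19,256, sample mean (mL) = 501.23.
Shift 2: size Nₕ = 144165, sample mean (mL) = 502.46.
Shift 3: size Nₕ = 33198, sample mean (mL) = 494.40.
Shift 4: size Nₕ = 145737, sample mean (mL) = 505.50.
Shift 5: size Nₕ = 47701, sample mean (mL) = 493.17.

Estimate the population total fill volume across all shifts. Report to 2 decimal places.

Estimate total by summing Nₕ·x̄ₕ over strata.
19256·501.23 + 144165·502.46 + 33198·494.40 + 145737·505.50 + 47701·493.17 = 9651684.88 + 72437145.9 + 16413091.2 + 73670053.5 + 23524702.17 = 195696677.65.

195696677.65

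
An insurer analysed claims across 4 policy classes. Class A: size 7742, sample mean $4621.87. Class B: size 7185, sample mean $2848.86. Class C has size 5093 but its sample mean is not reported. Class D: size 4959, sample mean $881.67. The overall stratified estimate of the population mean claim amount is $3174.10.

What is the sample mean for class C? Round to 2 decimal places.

3664.26

N = 7742 + 7185 + 5093 + 4959 = 24979.
Overall total = μ·N = 3174.10·24979 = 79285843.9.
Subtract the known strata: 7742·4621.87 + 7185·2848.86 + 4959·881.67 = 60623778.17.
Remaining total for class C: 79285843.9 − 60623778.17 = 18662065.73.
Divide by its size: 18662065.73 / 5093 = 3664.2579... → 3664.26.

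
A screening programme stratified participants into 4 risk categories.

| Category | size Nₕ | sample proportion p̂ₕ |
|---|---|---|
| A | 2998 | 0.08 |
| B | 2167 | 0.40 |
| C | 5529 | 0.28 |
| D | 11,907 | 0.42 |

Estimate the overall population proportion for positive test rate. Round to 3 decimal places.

N = 2998 + 2167 + 5529 + 11907 = 22601.
Overall proportion = Σ (Nₕ/N)·p̂ₕ.
Σ Nₕp̂ₕ = 239.84 + 866.8 + 1548.12 + 5000.94 = 7655.7.
7655.7 / 22601 = 0.33873... → 0.339.

0.339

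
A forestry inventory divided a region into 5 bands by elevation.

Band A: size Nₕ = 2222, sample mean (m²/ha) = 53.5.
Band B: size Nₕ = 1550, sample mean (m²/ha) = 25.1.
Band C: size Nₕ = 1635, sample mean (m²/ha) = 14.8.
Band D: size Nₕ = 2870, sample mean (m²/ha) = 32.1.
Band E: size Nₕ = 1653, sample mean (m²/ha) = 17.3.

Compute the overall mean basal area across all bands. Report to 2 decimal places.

N = 9930; weights Wₕ = Nₕ/N = (0.2238, 0.1561, 0.1647, 0.2890, 0.1665).
x̄_st = Σ Wₕ·x̄ₕ = 0.2238·53.5 + 0.1561·25.1 + 0.1647·14.8 + 0.2890·32.1 + 0.1665·17.3 ≈ 30.4838...
→ 30.48.

30.48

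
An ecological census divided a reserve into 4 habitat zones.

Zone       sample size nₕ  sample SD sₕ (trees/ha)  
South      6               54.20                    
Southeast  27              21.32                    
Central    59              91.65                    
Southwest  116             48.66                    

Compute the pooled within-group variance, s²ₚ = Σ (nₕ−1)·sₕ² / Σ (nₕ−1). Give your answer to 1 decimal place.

South: (6−1)·54.20² = 5·2937.64 = 14688.2
Southeast: (27−1)·21.32² = 26·454.5424 = 11818.1024
Central: (59−1)·91.65² = 58·8399.7225 = 487183.905
Southwest: (116−1)·48.66² = 115·2367.7956 = 272296.494
Numerator = 785986.7014; denominator = Σ(nₕ−1) = 204.
s²ₚ = 785986.7014/204 = 3852.876... → 3852.9.

3852.9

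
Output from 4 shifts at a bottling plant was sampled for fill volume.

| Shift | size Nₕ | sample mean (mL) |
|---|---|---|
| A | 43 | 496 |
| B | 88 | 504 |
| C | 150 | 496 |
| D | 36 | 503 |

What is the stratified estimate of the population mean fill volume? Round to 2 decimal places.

x̄_st = (Σ Nₕx̄ₕ) / (Σ Nₕ) = (43·496 + 88·504 + 150·496 + 36·503) / 317
= 158188 / 317 = 499.0158... → 499.02.

499.02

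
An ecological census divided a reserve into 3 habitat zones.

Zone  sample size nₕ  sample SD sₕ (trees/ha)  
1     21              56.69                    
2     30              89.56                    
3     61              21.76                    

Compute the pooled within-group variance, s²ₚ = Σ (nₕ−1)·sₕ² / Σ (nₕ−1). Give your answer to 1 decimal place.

1: (21−1)·56.69² = 20·3213.7561 = 64275.122
2: (30−1)·89.56² = 29·8020.9936 = 232608.8144
3: (61−1)·21.76² = 60·473.4976 = 28409.856
Numerator = 325293.7924; denominator = Σ(nₕ−1) = 109.
s²ₚ = 325293.7924/109 = 2984.347... → 2984.3.

2984.3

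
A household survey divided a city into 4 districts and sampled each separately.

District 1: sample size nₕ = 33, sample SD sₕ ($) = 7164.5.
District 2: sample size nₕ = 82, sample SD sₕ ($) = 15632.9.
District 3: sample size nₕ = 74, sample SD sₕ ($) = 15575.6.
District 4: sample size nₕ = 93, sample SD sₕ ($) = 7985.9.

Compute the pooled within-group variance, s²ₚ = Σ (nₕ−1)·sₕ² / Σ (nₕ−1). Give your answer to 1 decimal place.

161924343.9

1: (33−1)·7164.5² = 32·51330060.25 = 1642561928
2: (82−1)·15632.9² = 81·244387562.41 = 19795392555.21
3: (74−1)·15575.6² = 73·242599315.36 = 17709750021.28
4: (93−1)·7985.9² = 92·63774598.81 = 5867263090.52
Numerator = 45014967595.01; denominator = Σ(nₕ−1) = 278.
s²ₚ = 45014967595.01/278 = 161924343.867... → 161924343.9.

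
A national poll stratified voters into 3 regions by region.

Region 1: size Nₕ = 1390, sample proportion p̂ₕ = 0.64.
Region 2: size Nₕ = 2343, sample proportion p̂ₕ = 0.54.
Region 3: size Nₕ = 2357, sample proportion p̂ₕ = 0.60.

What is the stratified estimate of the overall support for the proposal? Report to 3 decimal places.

0.586

Wₕ = Nₕ/N with N = 6090: 0.2282, 0.3847, 0.3870.
p̂_st = 0.2282·0.64 + 0.3847·0.54 + 0.3870·0.60 ≈ 0.58605... → 0.586.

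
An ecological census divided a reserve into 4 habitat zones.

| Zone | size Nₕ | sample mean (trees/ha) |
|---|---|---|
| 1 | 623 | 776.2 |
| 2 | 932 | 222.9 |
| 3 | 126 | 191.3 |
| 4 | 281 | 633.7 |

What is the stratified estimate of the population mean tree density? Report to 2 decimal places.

N = 623 + 932 + 126 + 281 = 1962.
Weight each subgroup mean by Nₕ/N and sum.
Σ Nₕx̄ₕ = 623·776.2 + 932·222.9 + 126·191.3 + 281·633.7 = 483572.6 + 207742.8 + 24103.8 + 178069.7 = 893488.9.
Divide by N: 893488.9 / 1962 = 455.3970... → 455.40.

455.40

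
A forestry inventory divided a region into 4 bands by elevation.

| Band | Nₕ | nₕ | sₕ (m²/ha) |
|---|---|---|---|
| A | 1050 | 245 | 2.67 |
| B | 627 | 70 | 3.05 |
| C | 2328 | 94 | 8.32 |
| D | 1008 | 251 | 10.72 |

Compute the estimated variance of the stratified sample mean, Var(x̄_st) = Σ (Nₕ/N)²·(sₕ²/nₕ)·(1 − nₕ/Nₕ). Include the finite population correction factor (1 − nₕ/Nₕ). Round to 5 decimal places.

N = 5013. Term for each stratum: Wₕ²sₕ²/nₕ·(1−nₕ/Nₕ).
Var(x̄_st) = 0.00097869 + 0.00184684 + 0.15240160 + 0.01390199 = 0.16912912 → 0.16913.

0.16913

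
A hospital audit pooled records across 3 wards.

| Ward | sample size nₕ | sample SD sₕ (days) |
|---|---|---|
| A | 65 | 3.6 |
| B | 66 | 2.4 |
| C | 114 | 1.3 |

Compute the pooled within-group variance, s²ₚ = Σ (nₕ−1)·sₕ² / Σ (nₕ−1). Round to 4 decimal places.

A: (65−1)·3.6² = 64·12.96 = 829.44
B: (66−1)·2.4² = 65·5.76 = 374.4
C: (114−1)·1.3² = 113·1.69 = 190.97
Numerator = 1394.81; denominator = Σ(nₕ−1) = 242.
s²ₚ = 1394.81/242 = 5.763678... → 5.7637.

5.7637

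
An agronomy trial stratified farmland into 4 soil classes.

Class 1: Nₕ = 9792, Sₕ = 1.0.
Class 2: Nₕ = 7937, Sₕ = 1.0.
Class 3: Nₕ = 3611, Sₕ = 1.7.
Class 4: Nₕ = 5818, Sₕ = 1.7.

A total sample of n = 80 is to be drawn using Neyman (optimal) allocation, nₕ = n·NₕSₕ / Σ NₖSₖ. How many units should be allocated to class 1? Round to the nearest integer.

Σ NₕSₕ = 9792·1.0 + 7937·1.0 + 3611·1.7 + 5818·1.7 = 33758.3.
Share for 1: 9792/33758.3 = 0.29006.
n_1 = 80 × 0.29006 = 23.205... → 23.

23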